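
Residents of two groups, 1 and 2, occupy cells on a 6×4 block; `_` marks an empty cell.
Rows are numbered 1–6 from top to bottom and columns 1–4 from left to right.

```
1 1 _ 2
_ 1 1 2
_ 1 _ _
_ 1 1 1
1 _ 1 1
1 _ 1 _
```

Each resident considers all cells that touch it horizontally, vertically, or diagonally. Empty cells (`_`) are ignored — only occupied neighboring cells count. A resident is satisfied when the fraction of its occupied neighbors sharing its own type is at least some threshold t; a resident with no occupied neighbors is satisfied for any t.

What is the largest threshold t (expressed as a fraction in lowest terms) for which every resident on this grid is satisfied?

1/2

Row 1: (1,1)1 2/2 · (1,2)1 3/3 · (1,4)2 1/2
Row 2: (2,2)1 4/4 · (2,3)1 3/5 · (2,4)2 1/2
Row 3: (3,2)1 4/4
Row 4: (4,2)1 4/4 · (4,3)1 5/5 · (4,4)1 3/3
Row 5: (5,1)1 2/2 · (5,3)1 5/5 · (5,4)1 4/4
Row 6: (6,1)1 1/1 · (6,3)1 2/2
The smallest same-type fraction is 1/2 at (1,4), which reduces to 1/2. Any threshold above that leaves this resident unsatisfied.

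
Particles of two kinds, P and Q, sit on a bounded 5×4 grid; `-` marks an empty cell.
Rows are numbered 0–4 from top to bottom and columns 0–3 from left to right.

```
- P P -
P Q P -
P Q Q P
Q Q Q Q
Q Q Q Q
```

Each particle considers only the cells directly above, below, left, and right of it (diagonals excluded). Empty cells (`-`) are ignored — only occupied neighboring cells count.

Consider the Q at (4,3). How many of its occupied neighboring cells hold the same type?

2

Occupied neighbors of (4,3): (3,3)=Q, (4,2)=Q.
Same type (Q): 2 of 2.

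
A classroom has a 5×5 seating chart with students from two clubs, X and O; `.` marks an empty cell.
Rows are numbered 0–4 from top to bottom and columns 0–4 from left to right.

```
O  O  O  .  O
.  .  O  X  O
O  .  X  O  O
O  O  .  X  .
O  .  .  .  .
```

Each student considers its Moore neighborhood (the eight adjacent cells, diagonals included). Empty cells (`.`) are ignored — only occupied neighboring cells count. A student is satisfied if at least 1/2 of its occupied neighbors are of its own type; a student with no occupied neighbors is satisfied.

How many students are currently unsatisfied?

3

Row 0: (0,0)O 1/1 ✓ · (0,1)O 3/3 ✓ · (0,2)O 2/3 ✓ · (0,4)O 1/2 ✓
Row 1: (1,2)O 3/5 ✓ · (1,3)X 1/7 ✗ · (1,4)O 3/4 ✓
Row 2: (2,0)O 2/2 ✓ · (2,2)X 2/5 ✗ · (2,3)O 3/6 ✓ · (2,4)O 2/4 ✓
Row 3: (3,0)O 3/3 ✓ · (3,1)O 3/4 ✓ · (3,3)X 1/3 ✗
Row 4: (4,0)O 2/2 ✓
Unsatisfied: (1,3), (2,2), (3,3) — 3 in total.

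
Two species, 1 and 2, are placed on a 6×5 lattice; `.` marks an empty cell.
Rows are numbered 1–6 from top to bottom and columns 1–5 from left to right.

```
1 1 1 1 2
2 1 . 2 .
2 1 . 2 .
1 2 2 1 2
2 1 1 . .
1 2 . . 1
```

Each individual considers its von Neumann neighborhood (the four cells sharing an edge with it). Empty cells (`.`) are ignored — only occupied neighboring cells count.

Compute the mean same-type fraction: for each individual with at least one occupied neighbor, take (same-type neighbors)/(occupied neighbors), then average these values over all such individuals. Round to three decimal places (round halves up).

0.325

Row 1: (1,1)1 1/2 · (1,2)1 3/3 · (1,3)1 2/2 · (1,4)1 1/3 · (1,5)2 0/1
Row 2: (2,1)2 1/3 · (2,2)1 2/3 · (2,4)2 1/2
Row 3: (3,1)2 1/3 · (3,2)1 1/3 · (3,4)2 1/2
Row 4: (4,1)1 0/3 · (4,2)2 1/4 · (4,3)2 1/3 · (4,4)1 0/3 · (4,5)2 0/1
Row 5: (5,1)2 0/3 · (5,2)1 1/4 · (5,3)1 1/2
Row 6: (6,1)1 0/2 · (6,2)2 0/2 · (6,5)1 — no occupied neighbors
Sum over 21 individuals: 1/2 + 3/3 + 2/2 + 1/3 + 0/1 + 1/3 + 2/3 + 1/2 + 1/3 + 1/3 + 1/2 + 0/3 + 1/4 + 1/3 + 0/3 + 0/1 + 0/3 + 1/4 + 1/2 + 0/2 + 0/2 = 41/6; mean = 41/6 ÷ 21 = 41/126 = 0.325396… → 0.325.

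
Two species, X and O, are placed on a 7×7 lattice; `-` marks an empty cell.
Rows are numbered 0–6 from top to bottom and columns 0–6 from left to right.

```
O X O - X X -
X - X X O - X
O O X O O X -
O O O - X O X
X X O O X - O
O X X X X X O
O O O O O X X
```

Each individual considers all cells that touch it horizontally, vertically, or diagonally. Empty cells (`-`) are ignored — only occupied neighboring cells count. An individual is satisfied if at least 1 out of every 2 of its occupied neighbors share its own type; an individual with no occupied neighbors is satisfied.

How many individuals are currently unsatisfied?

22

(0,0)O 0/2 not
(0,1)X 2/4 satisfied
(0,2)O 0/3 not
(0,4)X 2/3 satisfied
(0,5)X 2/3 satisfied
(1,0)X 1/4 not
(1,2)X 3/6 satisfied
(1,3)X 3/7 not
(1,4)O 2/6 not
(1,6)X 2/2 satisfied
(2,0)O 3/4 satisfied
(2,1)O 4/7 satisfied
(2,2)X 2/6 not
(2,3)O 3/7 not
(2,4)O 3/6 satisfied
(2,5)X 3/6 satisfied
(3,0)O 3/5 satisfied
(3,1)O 5/8 satisfied
(3,2)O 5/7 satisfied
(3,4)X 2/6 not
(3,5)O 2/6 not
(3,6)X 1/3 not
(4,0)X 2/5 not
(4,1)X 3/8 not
(4,2)O 3/7 not
(4,3)O 2/7 not
(4,4)X 4/6 satisfied
(4,6)O 2/4 satisfied
(5,0)O 2/5 not
(5,1)X 3/8 not
(5,2)X 3/8 not
(5,3)X 3/8 not
(5,4)X 4/7 satisfied
(5,5)X 4/7 satisfied
(5,6)O 1/4 not
(6,0)O 2/3 satisfied
(6,1)O 3/5 satisfied
(6,2)O 2/5 not
(6,3)O 2/5 not
(6,4)O 1/5 not
(6,5)X 3/5 satisfied
(6,6)X 2/3 satisfied
Unsatisfied: (0,0), (0,2), (1,0), (1,3), (1,4), (2,2), (2,3), (3,4), (3,5), (3,6), (4,0), (4,1), (4,2), (4,3), (5,0), (5,1), (5,2), (5,3), (5,6), (6,2), (6,3), (6,4) — 22 in total.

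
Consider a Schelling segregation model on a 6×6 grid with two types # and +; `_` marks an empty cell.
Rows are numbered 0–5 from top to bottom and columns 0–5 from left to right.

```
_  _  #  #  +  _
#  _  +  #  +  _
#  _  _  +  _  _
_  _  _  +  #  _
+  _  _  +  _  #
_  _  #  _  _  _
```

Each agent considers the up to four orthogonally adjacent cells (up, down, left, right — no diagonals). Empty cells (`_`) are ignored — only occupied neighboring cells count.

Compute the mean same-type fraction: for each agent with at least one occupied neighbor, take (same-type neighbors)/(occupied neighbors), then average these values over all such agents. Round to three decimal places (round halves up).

(0,2)# 1/2
(0,3)# 2/3
(0,4)+ 1/2
(1,0)# 1/1
(1,2)+ 0/2
(1,3)# 1/4
(1,4)+ 1/2
(2,0)# 1/1
(2,3)+ 1/2
(3,3)+ 2/3
(3,4)# 0/1
(4,0)+ — no occupied neighbors
(4,3)+ 1/1
(4,5)# — no occupied neighbors
(5,2)# — no occupied neighbors
Sum over 12 agents: 1/2 + 2/3 + 1/2 + 1/1 + 0/2 + 1/4 + 1/2 + 1/1 + 1/2 + 2/3 + 0/1 + 1/1 = 79/12; mean = 79/12 ÷ 12 = 79/144 = 0.548611… → 0.549.

0.549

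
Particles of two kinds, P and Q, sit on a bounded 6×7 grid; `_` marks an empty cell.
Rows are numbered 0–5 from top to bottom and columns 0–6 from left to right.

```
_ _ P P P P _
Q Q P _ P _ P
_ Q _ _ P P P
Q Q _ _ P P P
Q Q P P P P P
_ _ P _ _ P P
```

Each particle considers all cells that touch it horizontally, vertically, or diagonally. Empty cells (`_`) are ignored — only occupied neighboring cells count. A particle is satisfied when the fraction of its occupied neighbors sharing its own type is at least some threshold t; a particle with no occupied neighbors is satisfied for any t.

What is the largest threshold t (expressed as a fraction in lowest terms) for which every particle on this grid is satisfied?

1/2

Row 0: (0,2)P 2/3 · (0,3)P 4/4 · (0,4)P 3/3 · (0,5)P 3/3
Row 1: (1,0)Q 2/2 · (1,1)Q 2/4 · (1,2)P 2/4 · (1,4)P 5/5 · (1,6)P 3/3
Row 2: (2,1)Q 4/5 · (2,4)P 4/4 · (2,5)P 7/7 · (2,6)P 4/4
Row 3: (3,0)Q 4/4 · (3,1)Q 4/5 · (3,4)P 6/6 · (3,5)P 8/8 · (3,6)P 5/5
Row 4: (4,0)Q 3/3 · (4,1)Q 3/5 · (4,2)P 2/4 · (4,3)P 4/4 · (4,4)P 5/5 · (4,5)P 7/7 · (4,6)P 5/5
Row 5: (5,2)P 2/3 · (5,5)P 4/4 · (5,6)P 3/3
The smallest same-type fraction is 2/4 at (1,1), which reduces to 1/2. Any threshold above that leaves this particle unsatisfied.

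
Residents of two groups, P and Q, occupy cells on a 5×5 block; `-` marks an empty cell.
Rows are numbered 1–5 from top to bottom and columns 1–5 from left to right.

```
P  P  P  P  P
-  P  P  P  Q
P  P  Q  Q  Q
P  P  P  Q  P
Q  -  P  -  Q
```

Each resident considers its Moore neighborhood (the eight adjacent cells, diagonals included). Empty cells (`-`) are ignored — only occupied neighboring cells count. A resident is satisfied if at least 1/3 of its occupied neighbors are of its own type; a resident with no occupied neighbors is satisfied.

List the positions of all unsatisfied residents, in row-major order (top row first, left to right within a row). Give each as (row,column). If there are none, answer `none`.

(1,1)P 2/2 ✓
(1,2)P 4/4 ✓
(1,3)P 5/5 ✓
(1,4)P 4/5 ✓
(1,5)P 2/3 ✓
(2,2)P 6/7 ✓
(2,3)P 6/8 ✓
(2,4)P 4/8 ✓
(2,5)Q 2/5 ✓
(3,1)P 4/4 ✓
(3,2)P 6/7 ✓
(3,3)Q 2/8 ✗
(3,4)Q 4/8 ✓
(3,5)Q 3/5 ✓
(4,1)P 3/4 ✓
(4,2)P 5/7 ✓
(4,3)P 3/6 ✓
(4,4)Q 4/7 ✓
(4,5)P 0/4 ✗
(5,1)Q 0/2 ✗
(5,3)P 2/3 ✓
(5,5)Q 1/2 ✓

(3,3), (4,5), (5,1)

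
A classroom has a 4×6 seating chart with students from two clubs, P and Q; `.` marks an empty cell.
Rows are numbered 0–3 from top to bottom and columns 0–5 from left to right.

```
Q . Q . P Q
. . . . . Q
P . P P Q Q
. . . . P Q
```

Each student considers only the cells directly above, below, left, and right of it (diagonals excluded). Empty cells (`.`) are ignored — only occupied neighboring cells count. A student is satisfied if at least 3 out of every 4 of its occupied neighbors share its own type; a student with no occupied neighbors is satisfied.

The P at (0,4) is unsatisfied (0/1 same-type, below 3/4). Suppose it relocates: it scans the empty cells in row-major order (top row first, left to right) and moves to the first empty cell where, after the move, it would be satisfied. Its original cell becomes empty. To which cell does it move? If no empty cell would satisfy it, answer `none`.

Vacating (0,4). Empty cells in order:
  (0,1): 0/2 same-type → still unsatisfied.
  (0,3): 0/1 same-type → still unsatisfied.
  (1,0): 1/2 same-type → still unsatisfied.
  (1,1): 0/0 same-type → satisfied — stop here.

(1,1)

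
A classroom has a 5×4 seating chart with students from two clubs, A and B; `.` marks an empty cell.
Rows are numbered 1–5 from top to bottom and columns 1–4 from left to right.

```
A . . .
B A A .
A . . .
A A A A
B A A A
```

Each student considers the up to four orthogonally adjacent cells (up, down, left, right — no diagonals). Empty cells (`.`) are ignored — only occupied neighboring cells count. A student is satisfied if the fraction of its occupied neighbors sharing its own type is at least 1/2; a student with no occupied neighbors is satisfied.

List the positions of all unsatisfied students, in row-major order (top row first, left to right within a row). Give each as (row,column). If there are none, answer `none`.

(1,1)A 0/1 unhappy
(2,1)B 0/3 unhappy
(2,2)A 1/2 ok
(2,3)A 1/1 ok
(3,1)A 1/2 ok
(4,1)A 2/3 ok
(4,2)A 3/3 ok
(4,3)A 3/3 ok
(4,4)A 2/2 ok
(5,1)B 0/2 unhappy
(5,2)A 2/3 ok
(5,3)A 3/3 ok
(5,4)A 2/2 ok

(1,1), (2,1), (5,1)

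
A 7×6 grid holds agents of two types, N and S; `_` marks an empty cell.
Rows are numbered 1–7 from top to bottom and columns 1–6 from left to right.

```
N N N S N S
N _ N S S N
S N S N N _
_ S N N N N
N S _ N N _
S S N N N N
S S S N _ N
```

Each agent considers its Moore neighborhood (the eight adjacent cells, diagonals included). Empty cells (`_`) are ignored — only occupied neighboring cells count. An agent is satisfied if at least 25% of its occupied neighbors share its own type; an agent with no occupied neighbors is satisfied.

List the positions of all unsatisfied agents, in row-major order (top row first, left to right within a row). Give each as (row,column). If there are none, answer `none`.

(1,5), (5,1)

(1,1)N 2/2 ✓
(1,2)N 4/4 ✓
(1,3)N 2/4 ✓
(1,4)S 2/5 ✓
(1,5)N 1/5 ✗
(1,6)S 1/3 ✓
(2,1)N 3/4 ✓
(2,3)N 4/7 ✓
(2,4)S 3/8 ✓
(2,5)S 3/7 ✓
(2,6)N 2/4 ✓
(3,1)S 1/3 ✓
(3,2)N 3/6 ✓
(3,3)S 2/7 ✓
(3,4)N 5/8 ✓
(3,5)N 5/7 ✓
(4,2)S 3/6 ✓
(4,3)N 4/7 ✓
(4,4)N 6/7 ✓
(4,5)N 6/6 ✓
(4,6)N 3/3 ✓
(5,1)N 0/4 ✗
(5,2)S 3/6 ✓
(5,4)N 7/7 ✓
(5,5)N 7/7 ✓
(6,1)S 4/5 ✓
(6,2)S 5/7 ✓
(6,3)N 3/7 ✓
(6,4)N 5/6 ✓
(6,5)N 6/6 ✓
(6,6)N 3/3 ✓
(7,1)S 3/3 ✓
(7,2)S 4/5 ✓
(7,3)S 2/5 ✓
(7,4)N 3/4 ✓
(7,6)N 2/2 ✓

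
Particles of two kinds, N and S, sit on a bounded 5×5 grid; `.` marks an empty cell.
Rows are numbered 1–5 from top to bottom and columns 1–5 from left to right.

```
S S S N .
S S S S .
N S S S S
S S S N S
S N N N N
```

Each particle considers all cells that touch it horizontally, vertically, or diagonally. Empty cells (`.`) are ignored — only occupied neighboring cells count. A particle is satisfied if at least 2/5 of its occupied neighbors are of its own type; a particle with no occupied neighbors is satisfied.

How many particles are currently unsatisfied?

4

(1,1)S 3/3 ok
(1,2)S 5/5 ok
(1,3)S 4/5 ok
(1,4)N 0/3 unhappy
(2,1)S 4/5 ok
(2,2)S 7/8 ok
(2,3)S 7/8 ok
(2,4)S 5/6 ok
(3,1)N 0/5 unhappy
(3,2)S 7/8 ok
(3,3)S 7/8 ok
(3,4)S 6/7 ok
(3,5)S 3/4 ok
(4,1)S 3/5 ok
(4,2)S 5/8 ok
(4,3)S 4/8 ok
(4,4)N 3/8 unhappy
(4,5)S 2/5 ok
(5,1)S 2/3 ok
(5,2)N 1/5 unhappy
(5,3)N 3/5 ok
(5,4)N 3/5 ok
(5,5)N 2/3 ok
Unsatisfied: (1,4), (3,1), (4,4), (5,2) — 4 in total.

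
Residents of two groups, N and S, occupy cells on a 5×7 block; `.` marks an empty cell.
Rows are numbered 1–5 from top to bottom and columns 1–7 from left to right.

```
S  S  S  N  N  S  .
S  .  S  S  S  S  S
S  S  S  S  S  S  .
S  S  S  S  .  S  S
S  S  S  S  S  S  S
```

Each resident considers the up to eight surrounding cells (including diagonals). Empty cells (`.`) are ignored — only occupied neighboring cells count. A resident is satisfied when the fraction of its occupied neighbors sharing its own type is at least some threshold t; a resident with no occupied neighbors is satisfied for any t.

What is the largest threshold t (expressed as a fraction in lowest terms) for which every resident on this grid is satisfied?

1/5

Row 1: (1,1)S 2/2 · (1,2)S 4/4 · (1,3)S 3/4 · (1,4)N 1/5 · (1,5)N 1/5 · (1,6)S 3/4
Row 2: (2,1)S 4/4 · (2,3)S 6/7 · (2,4)S 6/8 · (2,5)S 6/8 · (2,6)S 5/6 · (2,7)S 3/3
Row 3: (3,1)S 4/4 · (3,2)S 7/7 · (3,3)S 7/7 · (3,4)S 7/7 · (3,5)S 7/7 · (3,6)S 6/6
Row 4: (4,1)S 5/5 · (4,2)S 8/8 · (4,3)S 8/8 · (4,4)S 7/7 · (4,6)S 6/6 · (4,7)S 4/4
Row 5: (5,1)S 3/3 · (5,2)S 5/5 · (5,3)S 5/5 · (5,4)S 4/4 · (5,5)S 4/4 · (5,6)S 4/4 · (5,7)S 3/3
The smallest same-type fraction is 1/5 at (1,4), which reduces to 1/5. Any threshold above that leaves this resident unsatisfied.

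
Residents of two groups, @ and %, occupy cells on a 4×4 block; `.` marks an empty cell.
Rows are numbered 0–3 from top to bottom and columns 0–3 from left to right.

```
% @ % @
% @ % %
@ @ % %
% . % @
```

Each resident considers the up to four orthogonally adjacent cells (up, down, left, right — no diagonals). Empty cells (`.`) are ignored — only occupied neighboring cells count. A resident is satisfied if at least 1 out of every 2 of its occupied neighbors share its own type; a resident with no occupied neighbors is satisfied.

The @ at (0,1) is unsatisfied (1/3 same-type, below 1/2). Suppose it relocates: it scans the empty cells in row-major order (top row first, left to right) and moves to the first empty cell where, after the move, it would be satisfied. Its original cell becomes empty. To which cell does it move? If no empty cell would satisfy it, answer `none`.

none

Vacating (0,1). Empty cells in order:
  (3,1): 1/3 same-type → still unsatisfied.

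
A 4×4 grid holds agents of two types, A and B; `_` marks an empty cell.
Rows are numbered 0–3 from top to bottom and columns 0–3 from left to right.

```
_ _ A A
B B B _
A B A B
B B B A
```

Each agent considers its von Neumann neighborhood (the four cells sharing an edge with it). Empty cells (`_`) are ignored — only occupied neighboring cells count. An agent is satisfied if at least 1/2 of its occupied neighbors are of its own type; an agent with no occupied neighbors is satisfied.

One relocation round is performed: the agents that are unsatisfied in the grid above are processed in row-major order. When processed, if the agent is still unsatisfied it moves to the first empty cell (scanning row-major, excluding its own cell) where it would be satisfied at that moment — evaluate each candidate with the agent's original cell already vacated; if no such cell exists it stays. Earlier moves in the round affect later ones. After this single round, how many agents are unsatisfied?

0

Initially unsatisfied (in order): (1,2), (2,0), (2,2), (2,3), (3,2), (3,3).
  (1,2) → (0,0).
  (2,0) → (1,2).
  (2,2) → (1,3).
  (2,3) → (0,1).
  (3,2): now satisfied by earlier moves; stays.
  (3,3) → (2,3).
Resulting grid:
B B A A
B B A A
_ B _ A
B B B _
All satisfied now.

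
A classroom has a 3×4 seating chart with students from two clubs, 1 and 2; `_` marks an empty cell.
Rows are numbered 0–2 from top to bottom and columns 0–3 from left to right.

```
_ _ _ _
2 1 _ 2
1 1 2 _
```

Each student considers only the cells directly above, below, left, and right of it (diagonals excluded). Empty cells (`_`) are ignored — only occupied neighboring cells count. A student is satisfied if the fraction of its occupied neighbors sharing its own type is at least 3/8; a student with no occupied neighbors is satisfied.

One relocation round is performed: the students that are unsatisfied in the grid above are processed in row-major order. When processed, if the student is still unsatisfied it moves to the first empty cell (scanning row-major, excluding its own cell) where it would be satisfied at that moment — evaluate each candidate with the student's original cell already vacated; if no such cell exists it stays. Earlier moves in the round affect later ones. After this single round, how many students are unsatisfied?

Initially unsatisfied (in order): (1,0), (2,2).
  (1,0) → (0,0).
  (2,2) → (0,1).
Resulting grid:
2 2 _ _
_ 1 _ 2
1 1 _ _
All satisfied now.

0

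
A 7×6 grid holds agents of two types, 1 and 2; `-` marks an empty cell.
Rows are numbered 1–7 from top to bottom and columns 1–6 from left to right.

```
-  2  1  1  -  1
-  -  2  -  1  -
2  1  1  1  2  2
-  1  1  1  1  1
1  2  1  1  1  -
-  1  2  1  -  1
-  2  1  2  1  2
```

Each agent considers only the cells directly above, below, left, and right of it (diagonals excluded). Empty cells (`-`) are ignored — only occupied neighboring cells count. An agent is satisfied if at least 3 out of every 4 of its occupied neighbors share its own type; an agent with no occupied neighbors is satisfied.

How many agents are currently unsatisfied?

(1,2)2 0/1 ✗
(1,3)1 1/3 ✗
(1,4)1 1/1 ✓
(1,6)1 0/0 ✓
(2,3)2 0/2 ✗
(2,5)1 0/1 ✗
(3,1)2 0/1 ✗
(3,2)1 2/3 ✗
(3,3)1 3/4 ✓
(3,4)1 2/3 ✗
(3,5)2 1/4 ✗
(3,6)2 1/2 ✗
(4,2)1 2/3 ✗
(4,3)1 4/4 ✓
(4,4)1 4/4 ✓
(4,5)1 3/4 ✓
(4,6)1 1/2 ✗
(5,1)1 0/1 ✗
(5,2)2 0/4 ✗
(5,3)1 2/4 ✗
(5,4)1 4/4 ✓
(5,5)1 2/2 ✓
(6,2)1 0/3 ✗
(6,3)2 0/4 ✗
(6,4)1 1/3 ✗
(6,6)1 0/1 ✗
(7,2)2 0/2 ✗
(7,3)1 0/3 ✗
(7,4)2 0/3 ✗
(7,5)1 0/2 ✗
(7,6)2 0/2 ✗
Unsatisfied: (1,2), (1,3), (2,3), (2,5), (3,1), (3,2), (3,4), (3,5), (3,6), (4,2), (4,6), (5,1), (5,2), (5,3), (6,2), (6,3), (6,4), (6,6), (7,2), (7,3), (7,4), (7,5), (7,6) — 23 in total.

23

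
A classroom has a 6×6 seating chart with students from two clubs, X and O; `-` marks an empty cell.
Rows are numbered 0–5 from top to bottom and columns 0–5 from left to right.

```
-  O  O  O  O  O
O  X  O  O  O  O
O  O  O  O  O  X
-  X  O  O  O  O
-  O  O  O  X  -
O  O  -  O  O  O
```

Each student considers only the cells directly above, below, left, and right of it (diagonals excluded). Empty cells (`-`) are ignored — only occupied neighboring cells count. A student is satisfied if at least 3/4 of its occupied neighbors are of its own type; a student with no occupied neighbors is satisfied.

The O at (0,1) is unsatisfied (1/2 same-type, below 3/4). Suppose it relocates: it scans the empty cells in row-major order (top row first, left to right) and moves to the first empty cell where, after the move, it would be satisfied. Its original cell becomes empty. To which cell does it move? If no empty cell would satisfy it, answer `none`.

(0,0)

Vacating (0,1). Empty cells in order:
  (0,0): 1/1 same-type → satisfied — stop here.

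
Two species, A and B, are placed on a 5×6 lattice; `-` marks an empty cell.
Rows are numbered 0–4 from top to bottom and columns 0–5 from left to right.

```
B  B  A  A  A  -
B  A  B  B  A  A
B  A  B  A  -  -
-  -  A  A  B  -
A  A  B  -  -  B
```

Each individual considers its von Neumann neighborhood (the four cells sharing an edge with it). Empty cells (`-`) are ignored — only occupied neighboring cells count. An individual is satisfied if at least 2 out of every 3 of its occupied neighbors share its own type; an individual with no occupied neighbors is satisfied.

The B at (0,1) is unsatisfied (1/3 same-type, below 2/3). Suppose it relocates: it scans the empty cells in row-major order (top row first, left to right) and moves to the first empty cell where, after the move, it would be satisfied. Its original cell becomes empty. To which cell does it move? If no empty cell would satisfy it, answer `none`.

Vacating (0,1). Empty cells in order:
  (0,5): 0/2 same-type → still unsatisfied.
  (2,4): 1/3 same-type → still unsatisfied.
  (2,5): 0/1 same-type → still unsatisfied.
  (3,0): 1/2 same-type → still unsatisfied.
  (3,1): 0/3 same-type → still unsatisfied.
  (3,5): 2/2 same-type → satisfied — stop here.

(3,5)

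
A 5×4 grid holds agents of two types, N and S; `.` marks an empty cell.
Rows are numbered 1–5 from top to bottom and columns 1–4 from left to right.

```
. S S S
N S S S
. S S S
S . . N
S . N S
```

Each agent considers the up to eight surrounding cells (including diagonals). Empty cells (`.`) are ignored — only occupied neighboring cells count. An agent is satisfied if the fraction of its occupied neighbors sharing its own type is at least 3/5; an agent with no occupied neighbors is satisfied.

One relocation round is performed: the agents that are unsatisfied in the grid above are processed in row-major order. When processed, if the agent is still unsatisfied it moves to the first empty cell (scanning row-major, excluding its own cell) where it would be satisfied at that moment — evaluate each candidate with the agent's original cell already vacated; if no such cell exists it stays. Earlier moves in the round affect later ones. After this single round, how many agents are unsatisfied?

2

Initially unsatisfied (in order): (2,1), (4,4), (5,3), (5,4).
  (2,1): no empty cell satisfies it; stays.
  (4,4): no empty cell satisfies it; stays.
  (5,3): no empty cell satisfies it; stays.
  (5,4) → (1,1).
Resulting grid:
S S S S
N S S S
. S S S
S . . N
S . N .
Unsatisfied now: (2,1), (4,4).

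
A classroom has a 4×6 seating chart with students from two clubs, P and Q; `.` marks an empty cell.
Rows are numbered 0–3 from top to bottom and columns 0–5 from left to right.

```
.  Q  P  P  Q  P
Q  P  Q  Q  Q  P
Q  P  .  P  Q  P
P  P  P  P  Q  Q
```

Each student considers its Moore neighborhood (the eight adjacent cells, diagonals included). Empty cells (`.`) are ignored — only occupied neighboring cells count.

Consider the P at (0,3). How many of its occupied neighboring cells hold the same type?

Occupied neighbors of (0,3): (0,2)=P, (0,4)=Q, (1,2)=Q, (1,3)=Q, (1,4)=Q.
Same type (P): 1 of 5.

1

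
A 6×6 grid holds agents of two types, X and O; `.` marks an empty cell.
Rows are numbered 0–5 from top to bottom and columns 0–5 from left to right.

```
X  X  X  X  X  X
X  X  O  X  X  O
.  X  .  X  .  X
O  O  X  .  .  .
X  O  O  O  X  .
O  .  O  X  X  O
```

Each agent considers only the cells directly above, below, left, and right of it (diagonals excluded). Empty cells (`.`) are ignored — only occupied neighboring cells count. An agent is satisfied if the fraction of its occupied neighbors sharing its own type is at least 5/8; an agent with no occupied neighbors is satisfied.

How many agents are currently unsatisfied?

15

(0,0)X 2/2 ok
(0,1)X 3/3 ok
(0,2)X 2/3 ok
(0,3)X 3/3 ok
(0,4)X 3/3 ok
(0,5)X 1/2 unhappy
(1,0)X 2/2 ok
(1,1)X 3/4 ok
(1,2)O 0/3 unhappy
(1,3)X 3/4 ok
(1,4)X 2/3 ok
(1,5)O 0/3 unhappy
(2,1)X 1/2 unhappy
(2,3)X 1/1 ok
(2,5)X 0/1 unhappy
(3,0)O 1/2 unhappy
(3,1)O 2/4 unhappy
(3,2)X 0/2 unhappy
(4,0)X 0/3 unhappy
(4,1)O 2/3 ok
(4,2)O 3/4 ok
(4,3)O 1/3 unhappy
(4,4)X 1/2 unhappy
(5,0)O 0/1 unhappy
(5,2)O 1/2 unhappy
(5,3)X 1/3 unhappy
(5,4)X 2/3 ok
(5,5)O 0/1 unhappy
Unsatisfied: (0,5), (1,2), (1,5), (2,1), (2,5), (3,0), (3,1), (3,2), (4,0), (4,3), (4,4), (5,0), (5,2), (5,3), (5,5) — 15 in total.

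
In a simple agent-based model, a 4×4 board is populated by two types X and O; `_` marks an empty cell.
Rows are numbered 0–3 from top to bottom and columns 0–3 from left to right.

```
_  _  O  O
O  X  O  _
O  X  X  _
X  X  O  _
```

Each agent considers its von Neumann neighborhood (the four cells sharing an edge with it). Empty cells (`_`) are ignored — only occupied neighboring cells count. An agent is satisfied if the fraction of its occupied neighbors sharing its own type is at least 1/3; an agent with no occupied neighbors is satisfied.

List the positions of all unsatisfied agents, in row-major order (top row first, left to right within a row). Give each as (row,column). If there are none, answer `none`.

(3,2)

Row 0: (0,2)O 2/2 ✓ · (0,3)O 1/1 ✓
Row 1: (1,0)O 1/2 ✓ · (1,1)X 1/3 ✓ · (1,2)O 1/3 ✓
Row 2: (2,0)O 1/3 ✓ · (2,1)X 3/4 ✓ · (2,2)X 1/3 ✓
Row 3: (3,0)X 1/2 ✓ · (3,1)X 2/3 ✓ · (3,2)O 0/2 ✗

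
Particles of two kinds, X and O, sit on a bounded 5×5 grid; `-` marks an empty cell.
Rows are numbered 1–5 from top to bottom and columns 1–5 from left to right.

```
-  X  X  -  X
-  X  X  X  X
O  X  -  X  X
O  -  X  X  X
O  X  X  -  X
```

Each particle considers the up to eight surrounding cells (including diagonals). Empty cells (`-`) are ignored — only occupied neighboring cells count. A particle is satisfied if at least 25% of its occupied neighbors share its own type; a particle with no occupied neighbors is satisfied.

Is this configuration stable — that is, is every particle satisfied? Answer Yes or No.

Yes

Row 1: (1,2)X 3/3 satisfied · (1,3)X 4/4 satisfied · (1,5)X 2/2 satisfied
Row 2: (2,2)X 4/5 satisfied · (2,3)X 6/6 satisfied · (2,4)X 6/6 satisfied · (2,5)X 4/4 satisfied
Row 3: (3,1)O 1/3 satisfied · (3,2)X 3/5 satisfied · (3,4)X 7/7 satisfied · (3,5)X 5/5 satisfied
Row 4: (4,1)O 2/4 satisfied · (4,3)X 5/5 satisfied · (4,4)X 6/6 satisfied · (4,5)X 4/4 satisfied
Row 5: (5,1)O 1/2 satisfied · (5,2)X 2/4 satisfied · (5,3)X 3/3 satisfied · (5,5)X 2/2 satisfied
All meet the threshold, so the configuration is stable.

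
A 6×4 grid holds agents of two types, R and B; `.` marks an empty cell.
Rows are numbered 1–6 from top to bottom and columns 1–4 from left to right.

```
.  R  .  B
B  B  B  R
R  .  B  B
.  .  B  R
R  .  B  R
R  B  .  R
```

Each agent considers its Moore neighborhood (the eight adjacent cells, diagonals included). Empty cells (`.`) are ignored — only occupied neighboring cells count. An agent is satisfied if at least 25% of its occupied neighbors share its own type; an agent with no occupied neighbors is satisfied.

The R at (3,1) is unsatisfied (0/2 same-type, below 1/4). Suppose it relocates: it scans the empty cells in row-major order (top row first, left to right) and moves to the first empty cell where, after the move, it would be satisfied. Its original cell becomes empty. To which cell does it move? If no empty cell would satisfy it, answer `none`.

(1,1)

Vacating (3,1). Empty cells in order:
  (1,1): 1/3 same-type → satisfied — stop here.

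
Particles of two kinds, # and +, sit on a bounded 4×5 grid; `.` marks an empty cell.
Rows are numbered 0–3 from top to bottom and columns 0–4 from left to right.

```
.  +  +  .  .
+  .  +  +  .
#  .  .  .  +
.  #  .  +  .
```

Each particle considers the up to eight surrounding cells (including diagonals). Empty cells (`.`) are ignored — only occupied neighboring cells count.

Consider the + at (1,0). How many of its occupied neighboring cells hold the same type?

1

Occupied neighbors of (1,0): (0,1)=+, (2,0)=#.
Same type (+): 1 of 2.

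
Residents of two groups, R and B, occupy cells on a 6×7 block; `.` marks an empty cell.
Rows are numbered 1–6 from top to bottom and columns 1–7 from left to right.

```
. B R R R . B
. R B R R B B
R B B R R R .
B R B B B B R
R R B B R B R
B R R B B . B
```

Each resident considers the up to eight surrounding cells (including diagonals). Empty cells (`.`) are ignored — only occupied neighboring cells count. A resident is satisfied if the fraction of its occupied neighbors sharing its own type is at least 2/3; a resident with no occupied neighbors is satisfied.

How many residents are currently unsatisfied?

Row 1: (1,2)B 1/3 unhappy · (1,3)R 3/5 unhappy · (1,4)R 4/5 ok · (1,5)R 3/4 ok · (1,7)B 2/2 ok
Row 2: (2,2)R 2/6 unhappy · (2,3)B 3/8 unhappy · (2,4)R 6/8 ok · (2,5)R 6/7 ok · (2,6)B 2/6 unhappy · (2,7)B 2/3 ok
Row 3: (3,1)R 2/4 unhappy · (3,2)B 4/7 unhappy · (3,3)B 4/8 unhappy · (3,4)R 3/8 unhappy · (3,5)R 4/8 unhappy · (3,6)R 3/7 unhappy
Row 4: (4,1)B 1/5 unhappy · (4,2)R 3/8 unhappy · (4,3)B 5/8 unhappy · (4,4)B 5/8 unhappy · (4,5)B 4/8 unhappy · (4,6)B 2/7 unhappy · (4,7)R 2/4 unhappy
Row 5: (5,1)R 3/5 unhappy · (5,2)R 4/8 unhappy · (5,3)B 4/8 unhappy · (5,4)B 6/8 ok · (5,5)R 0/7 unhappy · (5,6)B 4/7 unhappy · (5,7)R 1/4 unhappy
Row 6: (6,1)B 0/3 unhappy · (6,2)R 3/5 unhappy · (6,3)R 2/5 unhappy · (6,4)B 3/5 unhappy · (6,5)B 3/4 ok · (6,7)B 1/2 unhappy
Unsatisfied: (1,2), (1,3), (2,2), (2,3), (2,6), (3,1), (3,2), (3,3), (3,4), (3,5), (3,6), (4,1), (4,2), (4,3), (4,4), (4,5), (4,6), (4,7), (5,1), (5,2), (5,3), (5,5), (5,6), (5,7), (6,1), (6,2), (6,3), (6,4), (6,7) — 29 in total.

29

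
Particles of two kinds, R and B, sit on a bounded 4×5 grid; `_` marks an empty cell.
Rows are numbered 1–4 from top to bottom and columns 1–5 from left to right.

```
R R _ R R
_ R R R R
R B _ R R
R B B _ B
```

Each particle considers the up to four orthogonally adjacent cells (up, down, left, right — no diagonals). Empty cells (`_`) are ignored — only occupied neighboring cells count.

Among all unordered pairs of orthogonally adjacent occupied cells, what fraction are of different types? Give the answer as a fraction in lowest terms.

Scan each occupied cell's neighbors to the right and below so each pair is counted once.
Row 1: R(1,1)–R(1,2)= R(1,2)–R(2,2)= R(1,4)–R(1,5)= R(1,4)–R(2,4)= R(1,5)–R(2,5)=  → 0/5 unlike.
Row 2: R(2,2)–R(2,3)= R(2,2)–B(3,2)≠ R(2,3)–R(2,4)= R(2,4)–R(2,5)= R(2,4)–R(3,4)= R(2,5)–R(3,5)=  → 1/6 unlike.
Row 3: R(3,1)–B(3,2)≠ R(3,1)–R(4,1)= B(3,2)–B(4,2)= R(3,4)–R(3,5)= R(3,5)–B(4,5)≠  → 2/5 unlike.
Row 4: R(4,1)–B(4,2)≠ B(4,2)–B(4,3)=  → 1/2 unlike.
Total adjacent occupied pairs: 18; unlike-type pairs: 4.
4/18 reduces to 2/9.

2/9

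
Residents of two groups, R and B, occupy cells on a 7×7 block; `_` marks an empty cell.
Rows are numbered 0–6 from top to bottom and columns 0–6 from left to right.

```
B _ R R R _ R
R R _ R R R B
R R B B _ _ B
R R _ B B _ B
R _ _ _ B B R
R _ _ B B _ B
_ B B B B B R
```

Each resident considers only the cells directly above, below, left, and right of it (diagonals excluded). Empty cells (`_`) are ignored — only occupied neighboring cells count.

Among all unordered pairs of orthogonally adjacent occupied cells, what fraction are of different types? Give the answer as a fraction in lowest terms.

1/4

Scan each occupied cell's neighbors to the right and below so each pair is counted once.
From row 0: 2 unlike of 6 pairs (running 2/6).
From row 1: 2 unlike of 8 pairs (running 4/14).
From row 2: 1 unlike of 7 pairs (running 5/21).
From row 3: 1 unlike of 5 pairs (running 6/26).
From row 4: 2 unlike of 5 pairs (running 8/31).
From row 5: 1 unlike of 4 pairs (running 9/35).
From row 6: 1 unlike of 5 pairs (running 10/40).
Total adjacent occupied pairs: 40; unlike-type pairs: 10.
10/40 reduces to 1/4.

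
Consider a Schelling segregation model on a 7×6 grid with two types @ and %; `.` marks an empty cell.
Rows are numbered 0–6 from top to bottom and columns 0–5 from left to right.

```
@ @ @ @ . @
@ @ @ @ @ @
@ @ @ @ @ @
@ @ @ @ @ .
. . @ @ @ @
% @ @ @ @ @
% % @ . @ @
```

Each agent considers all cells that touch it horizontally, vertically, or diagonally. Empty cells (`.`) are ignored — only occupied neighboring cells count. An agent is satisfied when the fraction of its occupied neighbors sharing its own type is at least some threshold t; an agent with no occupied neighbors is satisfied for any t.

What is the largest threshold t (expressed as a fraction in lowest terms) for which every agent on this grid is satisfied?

Row 0: (0,0)@ 3/3 · (0,1)@ 5/5 · (0,2)@ 5/5 · (0,3)@ 4/4 · (0,5)@ 2/2
Row 1: (1,0)@ 5/5 · (1,1)@ 8/8 · (1,2)@ 8/8 · (1,3)@ 7/7 · (1,4)@ 7/7 · (1,5)@ 4/4
Row 2: (2,0)@ 5/5 · (2,1)@ 8/8 · (2,2)@ 8/8 · (2,3)@ 8/8 · (2,4)@ 7/7 · (2,5)@ 4/4
Row 3: (3,0)@ 3/3 · (3,1)@ 6/6 · (3,2)@ 7/7 · (3,3)@ 8/8 · (3,4)@ 7/7
Row 4: (4,2)@ 7/7 · (4,3)@ 8/8 · (4,4)@ 7/7 · (4,5)@ 4/4
Row 5: (5,0)% 2/3 · (5,1)@ 3/6 · (5,2)@ 5/6 · (5,3)@ 7/7 · (5,4)@ 7/7 · (5,5)@ 5/5
Row 6: (6,0)% 2/3 · (6,1)% 2/5 · (6,2)@ 3/4 · (6,4)@ 4/4 · (6,5)@ 3/3
The smallest same-type fraction is 2/5 at (6,1), which reduces to 2/5. Any threshold above that leaves this agent unsatisfied.

2/5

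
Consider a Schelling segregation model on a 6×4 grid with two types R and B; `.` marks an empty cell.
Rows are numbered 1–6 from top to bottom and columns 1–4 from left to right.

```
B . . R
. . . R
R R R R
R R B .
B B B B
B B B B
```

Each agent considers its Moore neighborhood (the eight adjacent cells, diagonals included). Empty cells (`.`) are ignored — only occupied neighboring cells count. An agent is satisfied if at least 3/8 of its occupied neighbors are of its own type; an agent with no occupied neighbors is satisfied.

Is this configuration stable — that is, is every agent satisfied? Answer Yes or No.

Yes

Row 1: (1,1)B 0/0 satisfied · (1,4)R 1/1 satisfied
Row 2: (2,4)R 3/3 satisfied
Row 3: (3,1)R 3/3 satisfied · (3,2)R 4/5 satisfied · (3,3)R 4/5 satisfied · (3,4)R 2/3 satisfied
Row 4: (4,1)R 3/5 satisfied · (4,2)R 4/8 satisfied · (4,3)B 3/7 satisfied
Row 5: (5,1)B 3/5 satisfied · (5,2)B 6/8 satisfied · (5,3)B 6/7 satisfied · (5,4)B 4/4 satisfied
Row 6: (6,1)B 3/3 satisfied · (6,2)B 5/5 satisfied · (6,3)B 5/5 satisfied · (6,4)B 3/3 satisfied
All meet the threshold, so the configuration is stable.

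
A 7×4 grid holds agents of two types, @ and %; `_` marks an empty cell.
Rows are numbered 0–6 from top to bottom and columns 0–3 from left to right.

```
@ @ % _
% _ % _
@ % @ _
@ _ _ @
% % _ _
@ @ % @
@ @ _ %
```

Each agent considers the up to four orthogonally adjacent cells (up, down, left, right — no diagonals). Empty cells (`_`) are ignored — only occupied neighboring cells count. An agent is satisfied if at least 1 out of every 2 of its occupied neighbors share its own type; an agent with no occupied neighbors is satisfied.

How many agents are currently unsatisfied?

8

(0,0)@ 1/2 ok
(0,1)@ 1/2 ok
(0,2)% 1/2 ok
(1,0)% 0/2 unhappy
(1,2)% 1/2 ok
(2,0)@ 1/3 unhappy
(2,1)% 0/2 unhappy
(2,2)@ 0/2 unhappy
(3,0)@ 1/2 ok
(3,3)@ 0/0 ok
(4,0)% 1/3 unhappy
(4,1)% 1/2 ok
(5,0)@ 2/3 ok
(5,1)@ 2/4 ok
(5,2)% 0/2 unhappy
(5,3)@ 0/2 unhappy
(6,0)@ 2/2 ok
(6,1)@ 2/2 ok
(6,3)% 0/1 unhappy
Unsatisfied: (1,0), (2,0), (2,1), (2,2), (4,0), (5,2), (5,3), (6,3) — 8 in total.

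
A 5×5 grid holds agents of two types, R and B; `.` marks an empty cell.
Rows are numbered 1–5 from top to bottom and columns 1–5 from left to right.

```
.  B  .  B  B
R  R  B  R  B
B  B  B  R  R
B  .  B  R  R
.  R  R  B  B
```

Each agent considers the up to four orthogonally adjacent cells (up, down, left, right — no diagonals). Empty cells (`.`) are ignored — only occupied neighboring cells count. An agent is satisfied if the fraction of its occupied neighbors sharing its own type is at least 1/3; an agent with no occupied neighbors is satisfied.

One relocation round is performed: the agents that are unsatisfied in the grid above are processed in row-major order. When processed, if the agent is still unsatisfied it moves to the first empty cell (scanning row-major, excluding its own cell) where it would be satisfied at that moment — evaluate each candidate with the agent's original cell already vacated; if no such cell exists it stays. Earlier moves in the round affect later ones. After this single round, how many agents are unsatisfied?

0

Initially unsatisfied (in order): (1,2), (2,2), (2,4).
  (1,2) → (1,3).
  (2,2): now satisfied by earlier moves; stays.
  (2,4) → (1,1).
Resulting grid:
R . B B B
R R B . B
B B B R R
B . B R R
. R R B B
All satisfied now.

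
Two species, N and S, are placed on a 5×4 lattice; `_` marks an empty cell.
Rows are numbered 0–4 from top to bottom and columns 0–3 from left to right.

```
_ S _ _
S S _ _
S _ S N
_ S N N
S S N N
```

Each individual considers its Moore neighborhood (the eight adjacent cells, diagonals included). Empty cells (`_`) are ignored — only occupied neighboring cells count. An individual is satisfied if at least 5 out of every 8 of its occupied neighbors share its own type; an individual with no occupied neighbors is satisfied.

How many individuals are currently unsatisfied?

4

Row 0: (0,1)S 2/2 ok
Row 1: (1,0)S 3/3 ok · (1,1)S 4/4 ok
Row 2: (2,0)S 3/3 ok · (2,2)S 2/5 unhappy · (2,3)N 2/3 ok
Row 3: (3,1)S 4/6 ok · (3,2)N 4/7 unhappy · (3,3)N 4/5 ok
Row 4: (4,0)S 2/2 ok · (4,1)S 2/4 unhappy · (4,2)N 3/5 unhappy · (4,3)N 3/3 ok
Unsatisfied: (2,2), (3,2), (4,1), (4,2) — 4 in total.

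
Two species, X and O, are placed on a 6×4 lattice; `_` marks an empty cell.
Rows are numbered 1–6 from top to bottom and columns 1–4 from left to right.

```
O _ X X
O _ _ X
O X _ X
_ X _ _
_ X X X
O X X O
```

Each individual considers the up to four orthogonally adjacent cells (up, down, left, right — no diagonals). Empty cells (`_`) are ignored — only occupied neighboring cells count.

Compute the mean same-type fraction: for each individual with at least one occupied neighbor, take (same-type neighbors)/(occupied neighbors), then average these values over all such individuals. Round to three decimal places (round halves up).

Row 1: (1,1)O 1/1 · (1,3)X 1/1 · (1,4)X 2/2
Row 2: (2,1)O 2/2 · (2,4)X 2/2
Row 3: (3,1)O 1/2 · (3,2)X 1/2 · (3,4)X 1/1
Row 4: (4,2)X 2/2
Row 5: (5,2)X 3/3 · (5,3)X 3/3 · (5,4)X 1/2
Row 6: (6,1)O 0/1 · (6,2)X 2/3 · (6,3)X 2/3 · (6,4)O 0/2
Sum over 16 individuals: 1/1 + 1/1 + 2/2 + 2/2 + 2/2 + 1/2 + 1/2 + 1/1 + 2/2 + 3/3 + 3/3 + 1/2 + 0/1 + 2/3 + 2/3 + 0/2 = 71/6; mean = 71/6 ÷ 16 = 71/96 = 0.739583… → 0.740.

0.740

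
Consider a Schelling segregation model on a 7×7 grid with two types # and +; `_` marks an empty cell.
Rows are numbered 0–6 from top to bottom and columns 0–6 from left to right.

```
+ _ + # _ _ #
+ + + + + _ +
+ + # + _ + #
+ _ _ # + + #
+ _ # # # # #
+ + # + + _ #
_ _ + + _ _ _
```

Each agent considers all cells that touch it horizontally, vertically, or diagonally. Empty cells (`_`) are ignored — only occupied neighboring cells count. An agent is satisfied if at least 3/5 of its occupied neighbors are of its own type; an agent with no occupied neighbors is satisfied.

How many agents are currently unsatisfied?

13

(0,0)+ 2/2 satisfied
(0,2)+ 3/4 satisfied
(0,3)# 0/4 not
(0,6)# 0/1 not
(1,0)+ 4/4 satisfied
(1,1)+ 6/7 satisfied
(1,2)+ 5/7 satisfied
(1,3)+ 4/6 satisfied
(1,4)+ 3/4 satisfied
(1,6)+ 1/3 not
(2,0)+ 4/4 satisfied
(2,1)+ 5/6 satisfied
(2,2)# 1/6 not
(2,3)+ 4/6 satisfied
(2,5)+ 4/6 satisfied
(2,6)# 1/4 not
(3,0)+ 3/3 satisfied
(3,3)# 4/6 satisfied
(3,4)+ 3/7 not
(3,5)+ 2/7 not
(3,6)# 3/5 satisfied
(4,0)+ 3/3 satisfied
(4,2)# 3/5 satisfied
(4,3)# 4/7 not
(4,4)# 3/7 not
(4,5)# 4/7 not
(4,6)# 3/4 satisfied
(5,0)+ 2/2 satisfied
(5,1)+ 3/5 satisfied
(5,2)# 2/6 not
(5,3)+ 3/7 not
(5,4)+ 2/5 not
(5,6)# 2/2 satisfied
(6,2)+ 3/4 satisfied
(6,3)+ 3/4 satisfied
Unsatisfied: (0,3), (0,6), (1,6), (2,2), (2,6), (3,4), (3,5), (4,3), (4,4), (4,5), (5,2), (5,3), (5,4) — 13 in total.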